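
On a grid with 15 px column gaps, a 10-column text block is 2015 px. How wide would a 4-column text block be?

797 px

10 columns + 9 column gaps: 10c + 9·15 = 2015.
10c = 2015 − 135 = 1880, so c = 188 px.
Span of 4: 4·188 + 3·15 = 752 + 45 = 797 px.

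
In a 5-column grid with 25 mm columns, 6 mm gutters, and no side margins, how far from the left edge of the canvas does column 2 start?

No margin, so column 2 starts at 1·(column + gutter) = 1·31 = 31 mm.

31 mm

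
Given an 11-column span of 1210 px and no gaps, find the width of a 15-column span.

11c = 1210 → c = 110 px.
15-column span = 15·110 = 1650 px.

1650 px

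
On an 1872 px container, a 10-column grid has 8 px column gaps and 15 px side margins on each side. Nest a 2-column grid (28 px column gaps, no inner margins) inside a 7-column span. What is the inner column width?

629.5 px

Outer content = 1872 − 2·15 = 1842 px.
Subtracting 9 column gaps of 8 leaves 1770 for 10 columns, so c = 177 px.
7-column span = 7·177 + 6·8 = 1287 px.
1287 − 1·28 = 1259; ÷2 gives d = 629.5 px.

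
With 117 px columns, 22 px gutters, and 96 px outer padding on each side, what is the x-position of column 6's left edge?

Before column 6: the margin + 5 columns + 5 gutters.
Offset = 96 + 5·(117 + 22) = 96 + 695 = 791 px.

791 px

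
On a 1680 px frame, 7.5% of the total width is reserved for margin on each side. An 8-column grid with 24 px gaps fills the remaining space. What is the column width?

157.5 px

1680 × (1 − 2·7.5%) = 1680 × 85% = 1428 px for the columns.
8 columns + 7 gaps: 8c + 7·24 = 1428.
8c = 1428 − 168 = 1260, so c = 157.5 px.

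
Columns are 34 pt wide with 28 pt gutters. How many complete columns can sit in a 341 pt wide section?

Each extra column adds 34 + 28 = 62 pt.
(341 + 28) / 62 = 5.95, so 5 columns fit.

5 columns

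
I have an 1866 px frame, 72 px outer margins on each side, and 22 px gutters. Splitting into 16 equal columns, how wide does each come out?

Take off 144 px of margins, leaving 1722 px.
Subtracting 15 gutters of 22 leaves 1392 for 16 columns, so c = 87 px.

87 px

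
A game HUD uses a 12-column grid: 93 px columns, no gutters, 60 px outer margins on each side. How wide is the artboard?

1236 px

Artboard = 2·60 + 12·93 = 120 + 1116 = 1236 px.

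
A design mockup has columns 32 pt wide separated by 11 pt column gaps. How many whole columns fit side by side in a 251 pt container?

6 columns

Each extra column adds 32 + 11 = 43 pt.
(251 + 11) / 43 = 6.09, so 6 columns fit.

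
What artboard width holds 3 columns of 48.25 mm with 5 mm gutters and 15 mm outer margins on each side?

184.75 mm

Adding margins, columns and gutters: 30 + 144.75 + 10 = 184.75 mm.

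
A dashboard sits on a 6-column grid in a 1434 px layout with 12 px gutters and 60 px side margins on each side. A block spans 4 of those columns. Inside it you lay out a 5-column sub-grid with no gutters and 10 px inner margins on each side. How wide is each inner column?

Subtract both margins: 1434 − 2·60 = 1314 px.
1314 − 5·12 = 1254; ÷6 gives c = 209 px.
4-column span = 4·209 + 3·12 = 872 px.
Inner content = 872 − 2·10 = 852 px.
With no gutters, each column is 852/5 = 170.4 px.

170.4 px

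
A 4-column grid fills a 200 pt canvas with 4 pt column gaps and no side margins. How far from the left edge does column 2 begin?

51 pt

Subtracting 3 column gaps of 4 leaves 188 for 4 columns, so c = 47 pt.
Each column+gutter stride is 51 pt; with no margin, 1 of them is 51 pt.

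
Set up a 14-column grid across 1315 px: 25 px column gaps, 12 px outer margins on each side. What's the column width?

69 px

Subtract both margins: 1315 − 2·12 = 1291 px.
Subtracting 13 column gaps of 25 leaves 966 for 14 columns, so c = 69 px.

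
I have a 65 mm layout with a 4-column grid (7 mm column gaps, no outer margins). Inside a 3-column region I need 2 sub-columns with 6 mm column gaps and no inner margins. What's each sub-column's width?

4 columns + 3 column gaps: 4c + 3·7 = 65.
4c = 65 − 21 = 44, so c = 11 mm.
3 columns plus 2 column gaps: 33 + 14 = 47 mm.
47 − 1·6 = 41; ÷2 gives d = 20.5 mm.

20.5 mm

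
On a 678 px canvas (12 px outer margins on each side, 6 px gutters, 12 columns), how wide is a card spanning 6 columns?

Subtract both margins: 678 − 2·12 = 654 px.
654 − 11·6 = 588; ÷12 gives c = 49 px.
6 columns plus 5 gutters: 294 + 30 = 324 px.

324 px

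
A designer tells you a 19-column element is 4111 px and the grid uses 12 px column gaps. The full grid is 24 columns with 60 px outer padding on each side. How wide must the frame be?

5316 px

19 columns + 18 column gaps: 19c + 18·12 = 4111.
19c = 4111 − 216 = 3895, so c = 205 px.
Frame = 2·60 + 24·205 + 23·12 = 120 + 4920 + 276 = 5316 px.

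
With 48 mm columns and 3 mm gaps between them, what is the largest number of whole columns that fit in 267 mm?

Each extra column adds 48 + 3 = 51 mm.
(267 + 3) / 51 = 5.29, so 5 columns fit.

5 columns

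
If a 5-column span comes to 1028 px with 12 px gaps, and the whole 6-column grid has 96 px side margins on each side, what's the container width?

1428 px

Subtracting 4 gaps of 12 leaves 980 for 5 columns, so c = 196 px.
Container = 2·96 + 6·196 + 5·12 = 192 + 1176 + 60 = 1428 px.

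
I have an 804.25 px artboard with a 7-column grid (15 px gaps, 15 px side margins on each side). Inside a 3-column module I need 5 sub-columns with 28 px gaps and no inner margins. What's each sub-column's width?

Subtract both margins: 804.25 − 2·15 = 774.25 px.
Subtracting 6 gaps of 15 leaves 684.25 for 7 columns, so c = 97.75 px.
Span of 3: 3·97.75 + 2·15 = 293.25 + 30 = 323.25 px.
5d + 4·28 = 323.25 → 5d = 211.25 → d = 42.25 px.

42.25 px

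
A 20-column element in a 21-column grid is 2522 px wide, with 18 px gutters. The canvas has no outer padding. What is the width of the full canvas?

20 columns + 19 gutters: 20c + 19·18 = 2522.
20c = 2522 − 342 = 2180, so c = 109 px.
Summing: 2289 + 360 = 2649 px.

2649 px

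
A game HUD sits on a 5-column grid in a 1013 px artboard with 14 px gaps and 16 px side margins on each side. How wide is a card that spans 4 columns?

Content width = 1013 − 2·16 = 981 px.
5 columns + 4 gaps: 5c + 4·14 = 981.
5c = 981 − 56 = 925, so c = 185 px.
4-column span = 4·185 + 3·14 = 782 px.

782 px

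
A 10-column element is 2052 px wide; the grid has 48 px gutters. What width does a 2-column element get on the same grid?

372 px

10c + 9·48 = 2052 → 10c = 1620 → c = 162 px.
2-column span = 2·162 + 1·48 = 372 px.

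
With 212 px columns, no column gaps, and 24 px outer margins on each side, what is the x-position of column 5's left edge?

872 px

Each column+gutter stride is 212 px; 4 of them past the 24 px margin is 24 + 848 = 872 px.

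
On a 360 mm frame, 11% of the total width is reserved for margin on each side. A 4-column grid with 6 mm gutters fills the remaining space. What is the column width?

65.7 mm

360 × (1 − 2·11%) = 360 × 78% = 280.8 mm for the columns.
280.8 − 3·6 = 262.8; ÷4 gives c = 65.7 mm.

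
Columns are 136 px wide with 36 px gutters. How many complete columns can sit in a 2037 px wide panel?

12 columns

12 columns: 12·136 + 11·36 = 2028 px ≤ 2037.
13 columns: 2200 px > 2037. So 12.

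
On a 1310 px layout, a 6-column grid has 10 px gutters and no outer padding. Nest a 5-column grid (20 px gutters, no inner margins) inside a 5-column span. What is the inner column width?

202 px

6c + 5·10 = 1310 → 6c = 1260 → c = 210 px.
5-column span = 5·210 + 4·10 = 1090 px.
5d + 4·20 = 1090 → 5d = 1010 → d = 202 px.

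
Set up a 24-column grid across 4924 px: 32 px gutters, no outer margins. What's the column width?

4924 − 23·32 = 4188; ÷24 gives c = 174.5 px.

174.5 px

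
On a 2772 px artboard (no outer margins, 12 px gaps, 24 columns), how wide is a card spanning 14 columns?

24 columns + 23 gaps: 24c + 23·12 = 2772.
24c = 2772 − 276 = 2496, so c = 104 px.
Span of 14: 14·104 + 13·12 = 1456 + 156 = 1612 px.

1612 px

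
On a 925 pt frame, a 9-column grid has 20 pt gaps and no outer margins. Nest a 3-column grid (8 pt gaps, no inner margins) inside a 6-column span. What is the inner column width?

9 columns + 8 gaps: 9c + 8·20 = 925.
9c = 925 − 160 = 765, so c = 85 pt.
Span of 6: 6·85 + 5·20 = 510 + 100 = 610 pt.
610 − 2·8 = 594; ÷3 gives d = 198 pt.

198 pt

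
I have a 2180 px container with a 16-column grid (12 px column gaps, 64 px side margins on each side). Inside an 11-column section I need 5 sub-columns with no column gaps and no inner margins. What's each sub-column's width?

Subtract both margins: 2180 − 2·64 = 2052 px.
2052 − 15·12 = 1872; ÷16 gives c = 117 px.
Span of 11: 11·117 + 10·12 = 1287 + 120 = 1407 px.
With no column gaps, each column is 1407/5 = 281.4 px.

281.4 px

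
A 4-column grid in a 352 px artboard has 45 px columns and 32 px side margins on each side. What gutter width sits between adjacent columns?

36 px

Content width = 352 − 2·32 = 288 px.
Columns use 180 px, leaving 108 px across 3 gutters = 36 px each.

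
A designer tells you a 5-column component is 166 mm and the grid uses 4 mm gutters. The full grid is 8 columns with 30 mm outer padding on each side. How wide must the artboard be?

5 columns + 4 gutters: 5c + 4·4 = 166.
5c = 166 − 16 = 150, so c = 30 mm.
Total width: 2·30 + 8·30 + 7·4 = 328 mm.

328 mm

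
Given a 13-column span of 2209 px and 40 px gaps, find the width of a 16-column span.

2728 px

2209 − 12·40 = 1729; ÷13 gives c = 133 px.
16 columns plus 15 gaps: 2128 + 600 = 2728 px.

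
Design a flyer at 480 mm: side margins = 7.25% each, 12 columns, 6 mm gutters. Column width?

28.7 mm

Margins: 7.25% × 480 = 34.8 mm each, so content = 480 − 69.6 = 410.4 mm.
12c + 11·6 = 410.4 → 12c = 344.4 → c = 28.7 mm.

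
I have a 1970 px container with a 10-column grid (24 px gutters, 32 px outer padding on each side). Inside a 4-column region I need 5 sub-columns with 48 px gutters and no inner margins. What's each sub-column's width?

Inside the margins: 1970 − 64 = 1906 px.
Subtracting 9 gutters of 24 leaves 1690 for 10 columns, so c = 169 px.
4 columns plus 3 gutters: 676 + 72 = 748 px.
748 − 4·48 = 556; ÷5 gives d = 111.2 px.

111.2 px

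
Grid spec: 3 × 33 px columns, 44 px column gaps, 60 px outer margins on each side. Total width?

307 px

Total width: 2·60 + 3·33 + 2·44 = 307 px.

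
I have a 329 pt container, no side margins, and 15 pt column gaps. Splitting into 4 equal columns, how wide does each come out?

4c + 3·15 = 329 → 4c = 284 → c = 71 pt.

71 pt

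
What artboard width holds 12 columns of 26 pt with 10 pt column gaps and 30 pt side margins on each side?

482 pt

Adding margins, columns and gutters: 60 + 312 + 110 = 482 pt.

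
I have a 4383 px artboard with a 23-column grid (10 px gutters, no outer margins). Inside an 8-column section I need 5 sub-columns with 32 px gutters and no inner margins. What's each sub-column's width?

278 px

23c + 22·10 = 4383 → 23c = 4163 → c = 181 px.
8-column span = 8·181 + 7·10 = 1518 px.
5d + 4·32 = 1518 → 5d = 1390 → d = 278 px.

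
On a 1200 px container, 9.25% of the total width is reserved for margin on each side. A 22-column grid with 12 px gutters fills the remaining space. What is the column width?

Each margin = 9.25% of 1200 = 111 px; content = 1200 − 2·111 = 978 px.
978 − 21·12 = 726; ÷22 gives c = 33 px.

33 px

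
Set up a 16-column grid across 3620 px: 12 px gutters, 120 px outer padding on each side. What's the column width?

Take off 240 px of margins, leaving 3380 px.
Subtracting 15 gutters of 12 leaves 3200 for 16 columns, so c = 200 px.

200 px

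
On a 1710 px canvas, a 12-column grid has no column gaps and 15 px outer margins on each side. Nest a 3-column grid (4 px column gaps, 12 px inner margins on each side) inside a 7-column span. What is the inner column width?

316 px

Outer content = 1710 − 2·15 = 1680 px.
With no column gaps, each column is 1680/12 = 140 px.
With no column gaps, 7 columns span 7·140 = 980 px.
Inner content = 980 − 2·12 = 956 px.
956 − 2·4 = 948; ÷3 gives d = 316 px.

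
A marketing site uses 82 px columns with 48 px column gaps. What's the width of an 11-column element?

11-column span = 11·82 + 10·48 = 1382 px.

1382 px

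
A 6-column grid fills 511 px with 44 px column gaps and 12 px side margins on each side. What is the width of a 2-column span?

133 px

Inside the margins: 511 − 24 = 487 px.
6c + 5·44 = 487 → 6c = 267 → c = 44.5 px.
Span of 2: 2·44.5 + 1·44 = 89 + 44 = 133 px.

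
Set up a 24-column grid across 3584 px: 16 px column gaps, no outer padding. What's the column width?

24 columns + 23 column gaps: 24c + 23·16 = 3584.
24c = 3584 − 368 = 3216, so c = 134 px.

134 px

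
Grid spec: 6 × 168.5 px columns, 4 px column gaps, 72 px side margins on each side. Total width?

Container = 2·72 + 6·168.5 + 5·4 = 144 + 1011 + 20 = 1175 px.

1175 px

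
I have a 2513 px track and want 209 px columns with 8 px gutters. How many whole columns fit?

k columns need k·209 + (k−1)·8 = k·217 − 8.
k·217 − 8 ≤ 2513 → k ≤ 2521 / 217 ≈ 11.62, so k = 11.

11 columns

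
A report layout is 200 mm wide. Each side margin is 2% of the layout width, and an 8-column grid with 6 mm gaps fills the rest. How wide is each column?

18.75 mm

Margins: 2% × 200 = 4 mm each, so content = 200 − 8 = 192 mm.
Subtracting 7 gaps of 6 leaves 150 for 8 columns, so c = 18.75 mm.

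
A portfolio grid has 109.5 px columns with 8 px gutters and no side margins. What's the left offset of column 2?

No margin, so column 2 starts at 1·(column + gutter) = 1·117.5 = 117.5 px.

117.5 px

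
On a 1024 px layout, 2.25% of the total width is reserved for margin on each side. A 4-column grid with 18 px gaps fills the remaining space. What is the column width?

1024 × (1 − 2·2.25%) = 1024 × 95.5% = 977.92 px for the columns.
4c + 3·18 = 977.92 → 4c = 923.92 → c = 230.98 px.

230.98 px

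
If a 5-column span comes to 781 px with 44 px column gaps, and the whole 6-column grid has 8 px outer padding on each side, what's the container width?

962 px

Subtracting 4 column gaps of 44 leaves 605 for 5 columns, so c = 121 px.
Total width: 2·8 + 6·121 + 5·44 = 962 px.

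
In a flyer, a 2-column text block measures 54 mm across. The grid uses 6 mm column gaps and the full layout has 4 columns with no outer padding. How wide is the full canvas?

2 columns + 1 column gap: 2c + 1·6 = 54.
2c = 54 − 6 = 48, so c = 24 mm.
Summing: 96 + 18 = 114 mm.

114 mm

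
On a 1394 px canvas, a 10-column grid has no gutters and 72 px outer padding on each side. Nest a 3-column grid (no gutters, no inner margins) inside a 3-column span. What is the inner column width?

Inside the margins: 1394 − 144 = 1250 px.
10c = 1250 → c = 125 px.
With no gutters, 3 columns span 3·125 = 375 px.
3d = 375 → d = 125 px.

125 px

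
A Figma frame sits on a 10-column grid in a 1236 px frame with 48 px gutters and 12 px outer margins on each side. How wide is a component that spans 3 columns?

Take off 24 px of margins, leaving 1212 px.
1212 − 9·48 = 780; ÷10 gives c = 78 px.
3 columns plus 2 gutters: 234 + 96 = 330 px.

330 px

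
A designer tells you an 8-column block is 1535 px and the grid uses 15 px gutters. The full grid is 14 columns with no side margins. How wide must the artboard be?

1535 − 7·15 = 1430; ÷8 gives c = 178.75 px.
Total width: 14·178.75 + 13·15 = 2697.5 px.

2697.5 px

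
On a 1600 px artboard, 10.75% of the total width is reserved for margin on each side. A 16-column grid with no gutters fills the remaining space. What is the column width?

Each margin = 10.75% of 1600 = 172 px; content = 1600 − 2·172 = 1256 px.
1256 / 16 = 78.5 px per column.

78.5 px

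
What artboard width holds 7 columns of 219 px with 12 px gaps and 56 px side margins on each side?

1717 px

Total width: 2·56 + 7·219 + 6·12 = 1717 px.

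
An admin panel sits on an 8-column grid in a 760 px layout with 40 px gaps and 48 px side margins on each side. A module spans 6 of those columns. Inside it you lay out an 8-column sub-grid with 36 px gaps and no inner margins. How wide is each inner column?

Outer content = 760 − 2·48 = 664 px.
8 columns + 7 gaps: 8c + 7·40 = 664.
8c = 664 − 280 = 384, so c = 48 px.
Span of 6: 6·48 + 5·40 = 288 + 200 = 488 px.
488 − 7·36 = 236; ÷8 gives d = 29.5 px.

29.5 px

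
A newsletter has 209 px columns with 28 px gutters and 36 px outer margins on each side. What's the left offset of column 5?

Column 5 starts at margin + 4·(column + gutter) = 36 + 4·237 = 984 px.

984 px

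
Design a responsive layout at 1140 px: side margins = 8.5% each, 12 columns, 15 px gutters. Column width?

Margins: 8.5% × 1140 = 96.9 px each, so content = 1140 − 193.8 = 946.2 px.
12c + 11·15 = 946.2 → 12c = 781.2 → c = 65.1 px.

65.1 px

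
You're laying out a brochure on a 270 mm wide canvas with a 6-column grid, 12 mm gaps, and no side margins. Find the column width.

Subtracting 5 gaps of 12 leaves 210 for 6 columns, so c = 35 mm.

35 mm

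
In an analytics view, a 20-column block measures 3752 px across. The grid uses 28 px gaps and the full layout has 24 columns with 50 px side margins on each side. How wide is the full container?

20c + 19·28 = 3752 → 20c = 3220 → c = 161 px.
Adding margins, columns and gutters: 100 + 3864 + 644 = 4608 px.

4608 px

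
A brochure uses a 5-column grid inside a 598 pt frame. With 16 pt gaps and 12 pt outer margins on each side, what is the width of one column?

102 pt

Content width = 598 − 2·12 = 574 pt.
574 − 4·16 = 510; ÷5 gives c = 102 pt.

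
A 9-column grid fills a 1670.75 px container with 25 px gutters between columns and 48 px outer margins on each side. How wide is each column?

152.75 px

Inside the margins: 1670.75 − 96 = 1574.75 px.
9c + 8·25 = 1574.75 → 9c = 1374.75 → c = 152.75 px.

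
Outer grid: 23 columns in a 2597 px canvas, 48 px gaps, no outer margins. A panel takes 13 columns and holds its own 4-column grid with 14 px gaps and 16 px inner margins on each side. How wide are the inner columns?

343.25 px

2597 − 22·48 = 1541; ÷23 gives c = 67 px.
Span of 13: 13·67 + 12·48 = 871 + 576 = 1447 px.
Inner content = 1447 − 2·16 = 1415 px.
Subtracting 3 gaps of 14 leaves 1373 for 4 columns, so d = 343.25 px.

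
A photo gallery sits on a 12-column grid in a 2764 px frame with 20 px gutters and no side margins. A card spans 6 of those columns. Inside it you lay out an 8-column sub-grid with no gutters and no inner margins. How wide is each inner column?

2764 − 11·20 = 2544; ÷12 gives c = 212 px.
Span of 6: 6·212 + 5·20 = 1272 + 100 = 1372 px.
With no gutters, each column is 1372/8 = 171.5 px.

171.5 px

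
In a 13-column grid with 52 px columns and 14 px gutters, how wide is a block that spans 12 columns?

12-column span = 12·52 + 11·14 = 778 px.

778 px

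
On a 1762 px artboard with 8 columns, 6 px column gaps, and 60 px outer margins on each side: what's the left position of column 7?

1296 px

Inside the margins: 1762 − 120 = 1642 px.
8 columns + 7 column gaps: 8c + 7·6 = 1642.
8c = 1642 − 42 = 1600, so c = 200 px.
Column 7 starts at margin + 6·(column + gutter) = 60 + 6·206 = 1296 px.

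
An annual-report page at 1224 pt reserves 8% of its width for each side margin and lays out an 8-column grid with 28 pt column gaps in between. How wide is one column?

104.02 pt

Each margin = 8% of 1224 = 97.92 pt; content = 1224 − 2·97.92 = 1028.16 pt.
8c + 7·28 = 1028.16 → 8c = 832.16 → c = 104.02 pt.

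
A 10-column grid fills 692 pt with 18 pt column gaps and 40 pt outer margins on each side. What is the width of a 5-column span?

297 pt

Subtract both margins: 692 − 2·40 = 612 pt.
10c + 9·18 = 612 → 10c = 450 → c = 45 pt.
5 columns plus 4 column gaps: 225 + 72 = 297 pt.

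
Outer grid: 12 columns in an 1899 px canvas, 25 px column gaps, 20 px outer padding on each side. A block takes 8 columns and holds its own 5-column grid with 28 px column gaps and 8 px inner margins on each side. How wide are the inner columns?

Take off 40 px of margins, leaving 1859 px.
12c + 11·25 = 1859 → 12c = 1584 → c = 132 px.
8-column span = 8·132 + 7·25 = 1231 px.
Inner content = 1231 − 2·8 = 1215 px.
Subtracting 4 column gaps of 28 leaves 1103 for 5 columns, so d = 220.6 px.

220.6 px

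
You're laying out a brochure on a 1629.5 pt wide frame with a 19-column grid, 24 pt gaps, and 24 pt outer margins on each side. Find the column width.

Content width = 1629.5 − 2·24 = 1581.5 pt.
19 columns + 18 gaps: 19c + 18·24 = 1581.5.
19c = 1581.5 − 432 = 1149.5, so c = 60.5 pt.

60.5 pt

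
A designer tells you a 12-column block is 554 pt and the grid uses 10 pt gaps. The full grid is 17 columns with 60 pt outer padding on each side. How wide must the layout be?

12c + 11·10 = 554 → 12c = 444 → c = 37 pt.
Adding margins, columns and gutters: 120 + 629 + 160 = 909 pt.

909 pt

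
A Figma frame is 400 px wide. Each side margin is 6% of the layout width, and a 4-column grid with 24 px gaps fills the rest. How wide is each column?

70 px

Margins: 6% × 400 = 24 px each, so content = 400 − 48 = 352 px.
Subtracting 3 gaps of 24 leaves 280 for 4 columns, so c = 70 px.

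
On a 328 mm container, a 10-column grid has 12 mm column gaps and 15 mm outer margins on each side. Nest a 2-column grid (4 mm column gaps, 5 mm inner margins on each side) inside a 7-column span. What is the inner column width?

Subtract both margins: 328 − 2·15 = 298 mm.
298 − 9·12 = 190; ÷10 gives c = 19 mm.
7-column span = 7·19 + 6·12 = 205 mm.
Inner content = 205 − 2·5 = 195 mm.
195 − 1·4 = 191; ÷2 gives d = 95.5 mm.

95.5 mm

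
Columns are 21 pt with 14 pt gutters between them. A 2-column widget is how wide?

2-column span = 2·21 + 1·14 = 56 pt.

56 pt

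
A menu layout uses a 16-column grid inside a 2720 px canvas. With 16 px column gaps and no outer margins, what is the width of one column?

155 px

16c + 15·16 = 2720 → 16c = 2480 → c = 155 px.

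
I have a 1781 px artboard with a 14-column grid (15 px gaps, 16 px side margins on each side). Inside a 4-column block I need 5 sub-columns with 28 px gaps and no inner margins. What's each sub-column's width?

75.4 px

Subtract both margins: 1781 − 2·16 = 1749 px.
Subtracting 13 gaps of 15 leaves 1554 for 14 columns, so c = 111 px.
4-column span = 4·111 + 3·15 = 489 px.
5 columns + 4 gaps: 5d + 4·28 = 489.
5d = 489 − 112 = 377, so d = 75.4 px.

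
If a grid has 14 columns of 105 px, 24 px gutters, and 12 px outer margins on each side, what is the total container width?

Adding margins, columns and gutters: 24 + 1470 + 312 = 1806 px.

1806 px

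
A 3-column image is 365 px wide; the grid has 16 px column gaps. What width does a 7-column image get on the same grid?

873 px

3 columns + 2 column gaps: 3c + 2·16 = 365.
3c = 365 − 32 = 333, so c = 111 px.
7 columns plus 6 column gaps: 777 + 96 = 873 px.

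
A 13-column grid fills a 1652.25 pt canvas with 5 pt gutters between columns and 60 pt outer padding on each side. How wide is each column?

113.25 pt

Content width = 1652.25 − 2·60 = 1532.25 pt.
Subtracting 12 gutters of 5 leaves 1472.25 for 13 columns, so c = 113.25 pt.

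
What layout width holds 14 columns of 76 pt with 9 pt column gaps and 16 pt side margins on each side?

Total width: 2·16 + 14·76 + 13·9 = 1213 pt.

1213 pt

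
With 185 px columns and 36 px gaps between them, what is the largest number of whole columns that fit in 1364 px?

6 columns

6 columns: 6·185 + 5·36 = 1290 px ≤ 1364.
7 columns: 1511 px > 1364. So 6.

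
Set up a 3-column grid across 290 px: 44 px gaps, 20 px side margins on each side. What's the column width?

Take off 40 px of margins, leaving 250 px.
Subtracting 2 gaps of 44 leaves 162 for 3 columns, so c = 54 px.

54 px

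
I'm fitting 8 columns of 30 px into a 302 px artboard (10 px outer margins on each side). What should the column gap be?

6 px

Inside the margins: 302 − 20 = 282 px.
8·30 + 7g = 282 → 7g = 42 → g = 6 px.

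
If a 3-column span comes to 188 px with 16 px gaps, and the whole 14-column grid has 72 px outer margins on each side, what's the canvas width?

1080 px

188 − 2·16 = 156; ÷3 gives c = 52 px.
Adding margins, columns and gutters: 144 + 728 + 208 = 1080 px.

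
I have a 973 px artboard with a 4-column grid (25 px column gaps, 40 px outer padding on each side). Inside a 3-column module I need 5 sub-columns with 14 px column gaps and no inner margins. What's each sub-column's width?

Subtract both margins: 973 − 2·40 = 893 px.
4 columns + 3 column gaps: 4c + 3·25 = 893.
4c = 893 − 75 = 818, so c = 204.5 px.
Span of 3: 3·204.5 + 2·25 = 613.5 + 50 = 663.5 px.
663.5 − 4·14 = 607.5; ÷5 gives d = 121.5 px.

121.5 px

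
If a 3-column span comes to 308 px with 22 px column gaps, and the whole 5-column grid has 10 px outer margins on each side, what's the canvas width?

308 − 2·22 = 264; ÷3 gives c = 88 px.
Adding margins, columns and gutters: 20 + 440 + 88 = 548 px.

548 px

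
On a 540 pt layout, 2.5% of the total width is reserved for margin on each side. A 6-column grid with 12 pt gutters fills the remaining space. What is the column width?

75.5 pt

540 × (1 − 2·2.5%) = 540 × 95% = 513 pt for the columns.
513 − 5·12 = 453; ÷6 gives c = 75.5 pt.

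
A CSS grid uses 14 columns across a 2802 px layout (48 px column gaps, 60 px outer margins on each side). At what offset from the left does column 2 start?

255 px

Take off 120 px of margins, leaving 2682 px.
14c + 13·48 = 2682 → 14c = 2058 → c = 147 px.
Before column 2: the margin + 1 column + 1 column gap.
Offset = 60 + 1·(147 + 48) = 60 + 195 = 255 px.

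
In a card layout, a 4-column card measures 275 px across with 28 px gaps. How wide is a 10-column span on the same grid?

4 columns + 3 gaps: 4c + 3·28 = 275.
4c = 275 − 84 = 191, so c = 47.75 px.
Span of 10: 10·47.75 + 9·28 = 477.5 + 252 = 729.5 px.

729.5 px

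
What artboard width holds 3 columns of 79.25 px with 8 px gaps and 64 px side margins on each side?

Artboard = 2·64 + 3·79.25 + 2·8 = 128 + 237.75 + 16 = 381.75 px.

381.75 px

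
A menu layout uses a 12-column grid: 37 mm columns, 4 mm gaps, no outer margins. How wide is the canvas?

Canvas = 12·37 + 11·4 = 444 + 44 = 488 mm.

488 mm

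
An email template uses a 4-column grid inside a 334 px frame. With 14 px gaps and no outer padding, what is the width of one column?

4 columns + 3 gaps: 4c + 3·14 = 334.
4c = 334 − 42 = 292, so c = 73 px.

73 px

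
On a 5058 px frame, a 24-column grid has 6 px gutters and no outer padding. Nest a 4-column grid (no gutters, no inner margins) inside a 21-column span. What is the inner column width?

24 columns + 23 gutters: 24c + 23·6 = 5058.
24c = 5058 − 138 = 4920, so c = 205 px.
21 columns plus 20 gutters: 4305 + 120 = 4425 px.
4d = 4425 → d = 1106.25 px.

1106.25 px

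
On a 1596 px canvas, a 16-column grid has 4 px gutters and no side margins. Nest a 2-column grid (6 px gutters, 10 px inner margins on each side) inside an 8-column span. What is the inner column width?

16 columns + 15 gutters: 16c + 15·4 = 1596.
16c = 1596 − 60 = 1536, so c = 96 px.
8 columns plus 7 gutters: 768 + 28 = 796 px.
Inner content = 796 − 2·10 = 776 px.
Subtracting 1 gutter of 6 leaves 770 for 2 columns, so d = 385 px.

385 px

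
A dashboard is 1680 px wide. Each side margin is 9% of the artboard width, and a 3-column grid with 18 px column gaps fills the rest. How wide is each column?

447.2 px

Margins: 9% × 1680 = 151.2 px each, so content = 1680 − 302.4 = 1377.6 px.
3c + 2·18 = 1377.6 → 3c = 1341.6 → c = 447.2 px.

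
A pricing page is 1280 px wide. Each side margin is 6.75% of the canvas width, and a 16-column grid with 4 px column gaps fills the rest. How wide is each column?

Each margin = 6.75% of 1280 = 86.4 px; content = 1280 − 2·86.4 = 1107.2 px.
1107.2 − 15·4 = 1047.2; ÷16 gives c = 65.45 px.

65.45 px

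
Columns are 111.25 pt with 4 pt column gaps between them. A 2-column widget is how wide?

2 columns plus 1 column gap: 222.5 + 4 = 226.5 pt.

226.5 pt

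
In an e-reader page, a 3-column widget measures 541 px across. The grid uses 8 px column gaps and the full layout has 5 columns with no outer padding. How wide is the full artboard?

907 px

Subtracting 2 column gaps of 8 leaves 525 for 3 columns, so c = 175 px.
Summing: 875 + 32 = 907 px.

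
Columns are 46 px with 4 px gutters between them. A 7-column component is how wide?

7 columns plus 6 gutters: 322 + 24 = 346 px.

346 px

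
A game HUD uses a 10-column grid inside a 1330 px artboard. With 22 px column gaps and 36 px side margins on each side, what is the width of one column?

106 px

Subtract both margins: 1330 − 2·36 = 1258 px.
1258 − 9·22 = 1060; ÷10 gives c = 106 px.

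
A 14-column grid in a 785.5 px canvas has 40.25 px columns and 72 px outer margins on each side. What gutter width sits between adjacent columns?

Take off 144 px of margins, leaving 641.5 px.
Columns use 563.5 px, leaving 78 px across 13 gutters = 6 px each.

6 px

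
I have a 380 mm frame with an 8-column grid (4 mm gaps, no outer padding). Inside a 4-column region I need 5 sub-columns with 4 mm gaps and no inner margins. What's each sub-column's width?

34.4 mm

Subtracting 7 gaps of 4 leaves 352 for 8 columns, so c = 44 mm.
Span of 4: 4·44 + 3·4 = 176 + 12 = 188 mm.
188 − 4·4 = 172; ÷5 gives d = 34.4 mm.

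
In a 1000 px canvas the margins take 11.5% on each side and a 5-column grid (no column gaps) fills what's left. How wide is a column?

1000 × (1 − 2·11.5%) = 1000 × 77% = 770 px for the columns.
770 / 5 = 154 px per column.

154 px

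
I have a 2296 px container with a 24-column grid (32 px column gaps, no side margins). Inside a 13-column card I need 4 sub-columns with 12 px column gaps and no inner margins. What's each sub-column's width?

298.25 px

24c + 23·32 = 2296 → 24c = 1560 → c = 65 px.
13 columns plus 12 column gaps: 845 + 384 = 1229 px.
Subtracting 3 column gaps of 12 leaves 1193 for 4 columns, so d = 298.25 px.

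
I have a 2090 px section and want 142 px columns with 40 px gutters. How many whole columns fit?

11 columns

11 columns: 11·142 + 10·40 = 1962 px ≤ 2090.
12 columns: 2144 px > 2090. So 11.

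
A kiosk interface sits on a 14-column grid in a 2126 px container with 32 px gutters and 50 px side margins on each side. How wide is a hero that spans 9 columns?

Take off 100 px of margins, leaving 2026 px.
14c + 13·32 = 2026 → 14c = 1610 → c = 115 px.
Span of 9: 9·115 + 8·32 = 1035 + 256 = 1291 px.

1291 px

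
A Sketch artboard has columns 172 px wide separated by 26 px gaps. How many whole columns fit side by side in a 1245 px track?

Each extra column adds 172 + 26 = 198 px.
(1245 + 26) / 198 = 6.42, so 6 columns fit.

6 columns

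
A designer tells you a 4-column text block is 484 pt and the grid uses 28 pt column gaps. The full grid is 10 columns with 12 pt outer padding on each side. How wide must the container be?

4c + 3·28 = 484 → 4c = 400 → c = 100 pt.
Adding margins, columns and gutters: 24 + 1000 + 252 = 1276 pt.

1276 pt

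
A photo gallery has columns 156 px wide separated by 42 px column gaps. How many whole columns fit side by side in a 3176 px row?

16 columns

Each extra column adds 156 + 42 = 198 px.
(3176 + 42) / 198 = 16.25, so 16 columns fit.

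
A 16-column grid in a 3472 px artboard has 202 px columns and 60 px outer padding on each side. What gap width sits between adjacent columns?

8 px

Content width = 3472 − 2·60 = 3352 px.
16·202 + 15g = 3352 → 15g = 120 → g = 8 px.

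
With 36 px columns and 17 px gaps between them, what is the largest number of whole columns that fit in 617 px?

11 columns

11 columns: 11·36 + 10·17 = 566 px ≤ 617.
12 columns: 619 px > 617. So 11.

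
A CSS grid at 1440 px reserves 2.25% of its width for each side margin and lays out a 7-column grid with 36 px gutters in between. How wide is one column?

1440 × (1 − 2·2.25%) = 1440 × 95.5% = 1375.2 px for the columns.
Subtracting 6 gutters of 36 leaves 1159.2 for 7 columns, so c = 165.6 px.

165.6 px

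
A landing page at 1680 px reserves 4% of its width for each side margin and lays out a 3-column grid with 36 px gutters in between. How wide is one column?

Each margin = 4% of 1680 = 67.2 px; content = 1680 − 2·67.2 = 1545.6 px.
Subtracting 2 gutters of 36 leaves 1473.6 for 3 columns, so c = 491.2 px.

491.2 px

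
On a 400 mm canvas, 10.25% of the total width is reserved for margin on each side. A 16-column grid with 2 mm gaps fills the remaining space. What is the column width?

18 mm

Margins: 10.25% × 400 = 41 mm each, so content = 400 − 82 = 318 mm.
16 columns + 15 gaps: 16c + 15·2 = 318.
16c = 318 − 30 = 288, so c = 18 mm.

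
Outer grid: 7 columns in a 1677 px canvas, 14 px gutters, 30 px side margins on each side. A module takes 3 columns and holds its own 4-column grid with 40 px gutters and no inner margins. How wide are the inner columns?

Subtract both margins: 1677 − 2·30 = 1617 px.
1617 − 6·14 = 1533; ÷7 gives c = 219 px.
Span of 3: 3·219 + 2·14 = 657 + 28 = 685 px.
Subtracting 3 gutters of 40 leaves 565 for 4 columns, so d = 141.25 px.

141.25 px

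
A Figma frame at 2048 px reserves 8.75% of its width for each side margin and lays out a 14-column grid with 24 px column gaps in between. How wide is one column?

98.4 px

2048 × (1 − 2·8.75%) = 2048 × 82.5% = 1689.6 px for the columns.
14c + 13·24 = 1689.6 → 14c = 1377.6 → c = 98.4 px.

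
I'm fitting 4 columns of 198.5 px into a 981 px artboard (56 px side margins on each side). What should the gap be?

Inside the margins: 981 − 112 = 869 px.
4·198.5 + 3g = 869 → 3g = 75 → g = 25 px.

25 px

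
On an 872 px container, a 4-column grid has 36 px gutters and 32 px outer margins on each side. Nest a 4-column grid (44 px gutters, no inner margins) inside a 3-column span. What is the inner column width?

Subtract both margins: 872 − 2·32 = 808 px.
4c + 3·36 = 808 → 4c = 700 → c = 175 px.
3-column span = 3·175 + 2·36 = 597 px.
4 columns + 3 gutters: 4d + 3·44 = 597.
4d = 597 − 132 = 465, so d = 116.25 px.

116.25 px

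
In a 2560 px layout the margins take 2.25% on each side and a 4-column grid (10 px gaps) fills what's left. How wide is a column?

2560 × (1 − 2·2.25%) = 2560 × 95.5% = 2444.8 px for the columns.
4 columns + 3 gaps: 4c + 3·10 = 2444.8.
4c = 2444.8 − 30 = 2414.8, so c = 603.7 px.

603.7 px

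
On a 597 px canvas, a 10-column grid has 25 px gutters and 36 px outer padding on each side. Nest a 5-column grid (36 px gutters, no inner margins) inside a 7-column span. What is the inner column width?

Subtract both margins: 597 − 2·36 = 525 px.
10c + 9·25 = 525 → 10c = 300 → c = 30 px.
Span of 7: 7·30 + 6·25 = 210 + 150 = 360 px.
5d + 4·36 = 360 → 5d = 216 → d = 43.2 px.

43.2 px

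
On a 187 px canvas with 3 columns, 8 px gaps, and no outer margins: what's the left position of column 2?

65 px

Subtracting 2 gaps of 8 leaves 171 for 3 columns, so c = 57 px.
No margin, so column 2 starts at 1·(column + gutter) = 1·65 = 65 px.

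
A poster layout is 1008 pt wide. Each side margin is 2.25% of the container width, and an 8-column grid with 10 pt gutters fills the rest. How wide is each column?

111.58 pt

1008 × (1 − 2·2.25%) = 1008 × 95.5% = 962.64 pt for the columns.
8c + 7·10 = 962.64 → 8c = 892.64 → c = 111.58 pt.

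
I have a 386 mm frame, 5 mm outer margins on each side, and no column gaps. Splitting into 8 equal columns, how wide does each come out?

47 mm

Content width = 386 − 2·5 = 376 mm.
With no column gaps, each column is 376/8 = 47 mm.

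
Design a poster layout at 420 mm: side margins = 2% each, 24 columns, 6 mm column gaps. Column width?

11.05 mm

420 × (1 − 2·2%) = 420 × 96% = 403.2 mm for the columns.
403.2 − 23·6 = 265.2; ÷24 gives c = 11.05 mm.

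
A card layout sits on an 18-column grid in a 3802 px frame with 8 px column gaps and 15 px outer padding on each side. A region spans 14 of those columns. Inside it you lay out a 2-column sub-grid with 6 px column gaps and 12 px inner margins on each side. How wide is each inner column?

Outer content = 3802 − 2·15 = 3772 px.
18c + 17·8 = 3772 → 18c = 3636 → c = 202 px.
14 columns plus 13 column gaps: 2828 + 104 = 2932 px.
Inner content = 2932 − 2·12 = 2908 px.
2d + 1·6 = 2908 → 2d = 2902 → d = 1451 px.

1451 px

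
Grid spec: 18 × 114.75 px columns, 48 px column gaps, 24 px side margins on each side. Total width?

Frame = 2·24 + 18·114.75 + 17·48 = 48 + 2065.5 + 816 = 2929.5 px.

2929.5 px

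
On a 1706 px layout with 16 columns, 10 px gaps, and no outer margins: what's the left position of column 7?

643.5 px

1706 − 15·10 = 1556; ÷16 gives c = 97.25 px.
No margin, so column 7 starts at 6·(column + gutter) = 6·107.25 = 643.5 px.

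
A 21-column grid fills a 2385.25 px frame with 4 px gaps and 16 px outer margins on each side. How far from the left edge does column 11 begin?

1138.5 px

Take off 32 px of margins, leaving 2353.25 px.
Subtracting 20 gaps of 4 leaves 2273.25 for 21 columns, so c = 108.25 px.
Before column 11: the margin + 10 columns + 10 gaps.
Offset = 16 + 10·(108.25 + 4) = 16 + 1122.5 = 1138.5 px.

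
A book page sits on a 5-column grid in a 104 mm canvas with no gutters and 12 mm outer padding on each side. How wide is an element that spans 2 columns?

32 mm

Inside the margins: 104 − 24 = 80 mm.
80 / 5 = 16 mm per column.
2-column span = 2·16 = 32 mm.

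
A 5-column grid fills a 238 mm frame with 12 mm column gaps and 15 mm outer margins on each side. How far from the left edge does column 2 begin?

Inside the margins: 238 − 30 = 208 mm.
208 − 4·12 = 160; ÷5 gives c = 32 mm.
Column 2 starts at margin + 1·(column + gutter) = 15 + 1·44 = 59 mm.

59 mm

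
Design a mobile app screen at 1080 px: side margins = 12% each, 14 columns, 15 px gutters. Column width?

1080 × (1 − 2·12%) = 1080 × 76% = 820.8 px for the columns.
14 columns + 13 gutters: 14c + 13·15 = 820.8.
14c = 820.8 − 195 = 625.8, so c = 44.7 px.

44.7 px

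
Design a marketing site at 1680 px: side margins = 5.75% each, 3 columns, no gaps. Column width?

Each margin = 5.75% of 1680 = 96.6 px; content = 1680 − 2·96.6 = 1486.8 px.
3c = 1486.8 → c = 495.6 px.

495.6 px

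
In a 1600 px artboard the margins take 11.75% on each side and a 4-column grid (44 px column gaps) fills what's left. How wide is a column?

273 px

1600 × (1 − 2·11.75%) = 1600 × 76.5% = 1224 px for the columns.
1224 − 3·44 = 1092; ÷4 gives c = 273 px.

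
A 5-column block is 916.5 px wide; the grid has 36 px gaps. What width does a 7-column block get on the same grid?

1297.5 px

5c + 4·36 = 916.5 → 5c = 772.5 → c = 154.5 px.
Span of 7: 7·154.5 + 6·36 = 1081.5 + 216 = 1297.5 px.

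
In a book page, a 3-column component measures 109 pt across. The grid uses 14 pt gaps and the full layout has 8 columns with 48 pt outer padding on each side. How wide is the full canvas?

410 pt

3 columns + 2 gaps: 3c + 2·14 = 109.
3c = 109 − 28 = 81, so c = 27 pt.
Canvas = 2·48 + 8·27 + 7·14 = 96 + 216 + 98 = 410 pt.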